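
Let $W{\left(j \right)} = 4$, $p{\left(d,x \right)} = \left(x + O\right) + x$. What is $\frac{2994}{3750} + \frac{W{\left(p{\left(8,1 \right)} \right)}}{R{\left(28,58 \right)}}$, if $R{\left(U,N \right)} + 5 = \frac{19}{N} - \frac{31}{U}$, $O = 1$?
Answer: $\frac{311807}{2933125} \approx 0.10631$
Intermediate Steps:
$p{\left(d,x \right)} = 1 + 2 x$ ($p{\left(d,x \right)} = \left(x + 1\right) + x = \left(1 + x\right) + x = 1 + 2 x$)
$R{\left(U,N \right)} = -5 - \frac{31}{U} + \frac{19}{N}$ ($R{\left(U,N \right)} = -5 - \left(- \frac{19}{N} + \frac{31}{U}\right) = -5 - \frac{31}{U} + \frac{19}{N}$)
$\frac{2994}{3750} + \frac{W{\left(p{\left(8,1 \right)} \right)}}{R{\left(28,58 \right)}} = \frac{2994}{3750} + \frac{4}{-5 - \frac{31}{28} + \frac{19}{58}} = 2994 \cdot \frac{1}{3750} + \frac{4}{-5 - \frac{31}{28} + 19 \cdot \frac{1}{58}} = \frac{499}{625} + \frac{4}{-5 - \frac{31}{28} + \frac{19}{58}} = \frac{499}{625} + \frac{4}{- \frac{4693}{812}} = \frac{499}{625} + 4 \left(- \frac{812}{4693}\right) = \frac{499}{625} - \frac{3248}{4693} = \frac{311807}{2933125}$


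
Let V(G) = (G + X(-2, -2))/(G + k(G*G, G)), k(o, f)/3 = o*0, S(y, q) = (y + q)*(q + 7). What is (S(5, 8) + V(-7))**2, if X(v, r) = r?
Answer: 1887876/49 ≈ 38528.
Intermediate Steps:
S(y, q) = (7 + q)*(q + y) (S(y, q) = (q + y)*(7 + q) = (7 + q)*(q + y))
k(o, f) = 0 (k(o, f) = 3*(o*0) = 3*0 = 0)
V(G) = (-2 + G)/G (V(G) = (G - 2)/(G + 0) = (-2 + G)/G)
(S(5, 8) + V(-7))**2 = ((8**2 + 7*8 + 7*5 + 8*5) + (-2 - 7)/(-7))**2 = ((64 + 56 + 35 + 40) - 1/7*(-9))**2 = (195 + 9/7)**2 = (1374/7)**2 = 1887876/49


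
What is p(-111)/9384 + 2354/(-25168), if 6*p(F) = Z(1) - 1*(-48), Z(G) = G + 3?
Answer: -372815/4025736 ≈ -0.092608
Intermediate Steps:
Z(G) = 3 + G
p(F) = 26/3 (p(F) = ((3 + 1) - 1*(-48))/6 = (4 + 48)/6 = (⅙)*52 = 26/3)
p(-111)/9384 + 2354/(-25168) = (26/3)/9384 + 2354/(-25168) = (26/3)*(1/9384) + 2354*(-1/25168) = 13/14076 - 107/1144 = -372815/4025736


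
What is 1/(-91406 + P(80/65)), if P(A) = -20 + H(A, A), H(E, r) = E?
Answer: -13/1188522 ≈ -1.0938e-5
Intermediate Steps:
P(A) = -20 + A
1/(-91406 + P(80/65)) = 1/(-91406 + (-20 + 80/65)) = 1/(-91406 + (-20 + 80*(1/65))) = 1/(-91406 + (-20 + 16/13)) = 1/(-91406 - 244/13) = 1/(-1188522/13) = -13/1188522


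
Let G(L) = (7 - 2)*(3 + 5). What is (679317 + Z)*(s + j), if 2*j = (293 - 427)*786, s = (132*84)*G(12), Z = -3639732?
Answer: -1157101886070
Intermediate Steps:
G(L) = 40 (G(L) = 5*8 = 40)
s = 443520 (s = (132*84)*40 = 11088*40 = 443520)
j = -52662 (j = ((293 - 427)*786)/2 = (-134*786)/2 = (1/2)*(-105324) = -52662)
(679317 + Z)*(s + j) = (679317 - 3639732)*(443520 - 52662) = -2960415*390858 = -1157101886070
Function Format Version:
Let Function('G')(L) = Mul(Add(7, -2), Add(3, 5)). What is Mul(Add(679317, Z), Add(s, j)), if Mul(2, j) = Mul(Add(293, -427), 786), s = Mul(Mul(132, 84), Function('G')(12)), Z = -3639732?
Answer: -1157101886070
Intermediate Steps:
Function('G')(L) = 40 (Function('G')(L) = Mul(5, 8) = 40)
s = 443520 (s = Mul(Mul(132, 84), 40) = Mul(11088, 40) = 443520)
j = -52662 (j = Mul(Rational(1, 2), Mul(Add(293, -427), 786)) = Mul(Rational(1, 2), Mul(-134, 786)) = Mul(Rational(1, 2), -105324) = -52662)
Mul(Add(679317, Z), Add(s, j)) = Mul(Add(679317, -3639732), Add(443520, -52662)) = Mul(-2960415, 390858) = -1157101886070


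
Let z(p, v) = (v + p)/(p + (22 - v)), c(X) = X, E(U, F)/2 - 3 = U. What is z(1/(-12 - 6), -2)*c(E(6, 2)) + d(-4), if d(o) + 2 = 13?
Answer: 4075/431 ≈ 9.4548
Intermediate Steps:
E(U, F) = 6 + 2*U
d(o) = 11 (d(o) = -2 + 13 = 11)
z(p, v) = (p + v)/(22 + p - v)
z(1/(-12 - 6), -2)*c(E(6, 2)) + d(-4) = ((1/(-12 - 6) - 2)/(22 + 1/(-12 - 6) - 1*(-2)))*(6 + 2*6) + 11 = ((1/(-18) - 2)/(22 + 1/(-18) + 2))*(6 + 12) + 11 = ((-1/18 - 2)/(22 - 1/18 + 2))*18 + 11 = (-37/18/(431/18))*18 + 11 = ((18/431)*(-37/18))*18 + 11 = -37/431*18 + 11 = -666/431 + 11 = 4075/431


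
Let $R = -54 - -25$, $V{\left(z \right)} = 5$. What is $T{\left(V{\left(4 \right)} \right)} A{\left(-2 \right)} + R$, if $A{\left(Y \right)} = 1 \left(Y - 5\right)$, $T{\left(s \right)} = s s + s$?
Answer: $-239$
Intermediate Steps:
$T{\left(s \right)} = s + s^{2}$ ($T{\left(s \right)} = s^{2} + s = s + s^{2}$)
$R = -29$ ($R = -54 + 25 = -29$)
$A{\left(Y \right)} = -5 + Y$ ($A{\left(Y \right)} = 1 \left(-5 + Y\right) = -5 + Y$)
$T{\left(V{\left(4 \right)} \right)} A{\left(-2 \right)} + R = 5 \left(1 + 5\right) \left(-5 - 2\right) - 29 = 5 \cdot 6 \left(-7\right) - 29 = 30 \left(-7\right) - 29 = -210 - 29 = -239$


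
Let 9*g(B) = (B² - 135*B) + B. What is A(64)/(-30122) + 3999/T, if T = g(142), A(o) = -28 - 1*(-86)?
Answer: 542027507/17109296 ≈ 31.680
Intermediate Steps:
g(B) = -134*B/9 + B²/9 (g(B) = ((B² - 135*B) + B)/9 = (B² - 134*B)/9 = -134*B/9 + B²/9)
A(o) = 58 (A(o) = -28 + 86 = 58)
T = 1136/9 (T = (⅑)*142*(-134 + 142) = (⅑)*142*8 = 1136/9 ≈ 126.22)
A(64)/(-30122) + 3999/T = 58/(-30122) + 3999/(1136/9) = 58*(-1/30122) + 3999*(9/1136) = -29/15061 + 35991/1136 = 542027507/17109296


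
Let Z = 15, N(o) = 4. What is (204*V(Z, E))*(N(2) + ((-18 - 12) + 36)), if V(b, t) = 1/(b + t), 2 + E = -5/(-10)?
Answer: 1360/9 ≈ 151.11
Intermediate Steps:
E = -3/2 (E = -2 - 5/(-10) = -2 - 5*(-⅒) = -2 + ½ = -3/2 ≈ -1.5000)
(204*V(Z, E))*(N(2) + ((-18 - 12) + 36)) = (204/(15 - 3/2))*(4 + ((-18 - 12) + 36)) = (204/(27/2))*(4 + (-30 + 36)) = (204*(2/27))*(4 + 6) = (136/9)*10 = 1360/9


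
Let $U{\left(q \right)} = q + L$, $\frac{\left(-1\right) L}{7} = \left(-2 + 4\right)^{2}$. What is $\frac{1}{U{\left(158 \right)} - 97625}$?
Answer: $- \frac{1}{97495} \approx -1.0257 \cdot 10^{-5}$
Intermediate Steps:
$L = -28$ ($L = - 7 \left(-2 + 4\right)^{2} = - 7 \cdot 2^{2} = \left(-7\right) 4 = -28$)
$U{\left(q \right)} = -28 + q$ ($U{\left(q \right)} = q - 28 = -28 + q$)
$\frac{1}{U{\left(158 \right)} - 97625} = \frac{1}{\left(-28 + 158\right) - 97625} = \frac{1}{130 - 97625} = \frac{1}{-97495} = - \frac{1}{97495}$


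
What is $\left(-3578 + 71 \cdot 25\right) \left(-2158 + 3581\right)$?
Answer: $-2565669$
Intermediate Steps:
$\left(-3578 + 71 \cdot 25\right) \left(-2158 + 3581\right) = \left(-3578 + 1775\right) 1423 = \left(-1803\right) 1423 = -2565669$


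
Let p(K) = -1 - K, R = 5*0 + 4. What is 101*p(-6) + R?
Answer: 509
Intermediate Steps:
R = 4 (R = 0 + 4 = 4)
101*p(-6) + R = 101*(-1 - 1*(-6)) + 4 = 101*(-1 + 6) + 4 = 101*5 + 4 = 505 + 4 = 509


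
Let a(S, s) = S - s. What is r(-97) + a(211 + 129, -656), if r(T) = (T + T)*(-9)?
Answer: 2742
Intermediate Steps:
r(T) = -18*T (r(T) = (2*T)*(-9) = -18*T)
r(-97) + a(211 + 129, -656) = -18*(-97) + ((211 + 129) - 1*(-656)) = 1746 + (340 + 656) = 1746 + 996 = 2742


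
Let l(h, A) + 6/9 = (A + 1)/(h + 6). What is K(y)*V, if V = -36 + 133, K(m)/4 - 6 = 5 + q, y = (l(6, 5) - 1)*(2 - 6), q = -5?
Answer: 2328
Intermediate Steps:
l(h, A) = -⅔ + (1 + A)/(6 + h) (l(h, A) = -⅔ + (A + 1)/(h + 6) = -⅔ + (1 + A)/(6 + h))
y = 14/3 (y = ((-3 + 5 - ⅔*6)/(6 + 6) - 1)*(2 - 6) = ((-3 + 5 - 4)/12 - 1)*(-4) = ((1/12)*(-2) - 1)*(-4) = (-⅙ - 1)*(-4) = -7/6*(-4) = 14/3 ≈ 4.6667)
K(m) = 24 (K(m) = 24 + 4*(5 - 5) = 24 + 4*0 = 24 + 0 = 24)
V = 97
K(y)*V = 24*97 = 2328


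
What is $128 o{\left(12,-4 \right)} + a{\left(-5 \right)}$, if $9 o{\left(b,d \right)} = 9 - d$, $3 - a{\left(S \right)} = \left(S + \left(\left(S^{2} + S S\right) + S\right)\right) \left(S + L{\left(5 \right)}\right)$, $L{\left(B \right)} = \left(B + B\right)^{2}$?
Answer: $- \frac{32509}{9} \approx -3612.1$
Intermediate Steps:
$L{\left(B \right)} = 4 B^{2}$ ($L{\left(B \right)} = \left(2 B\right)^{2} = 4 B^{2}$)
$a{\left(S \right)} = 3 - \left(100 + S\right) \left(2 S + 2 S^{2}\right)$ ($a{\left(S \right)} = 3 - \left(S + \left(\left(S^{2} + S S\right) + S\right)\right) \left(S + 4 \cdot 5^{2}\right) = 3 - \left(S + \left(\left(S^{2} + S^{2}\right) + S\right)\right) \left(S + 4 \cdot 25\right) = 3 - \left(S + \left(2 S^{2} + S\right)\right) \left(S + 100\right) = 3 - \left(S + \left(S + 2 S^{2}\right)\right) \left(100 + S\right) = 3 - \left(2 S + 2 S^{2}\right) \left(100 + S\right) = 3 - \left(100 + S\right) \left(2 S + 2 S^{2}\right)$)
$o{\left(b,d \right)} = 1 - \frac{d}{9}$ ($o{\left(b,d \right)} = \frac{9 - d}{9} = 1 - \frac{d}{9}$)
$128 o{\left(12,-4 \right)} + a{\left(-5 \right)} = 128 \left(1 - - \frac{4}{9}\right) - \left(-1003 - 250 + 5050\right) = 128 \left(1 + \frac{4}{9}\right) + \left(3 - 5050 + 1000 - -250\right) = 128 \cdot \frac{13}{9} + \left(3 - 5050 + 1000 + 250\right) = \frac{1664}{9} - 3797 = - \frac{32509}{9}$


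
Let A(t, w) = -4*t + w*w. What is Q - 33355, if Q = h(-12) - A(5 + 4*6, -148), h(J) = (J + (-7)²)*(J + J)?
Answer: -56031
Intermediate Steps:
h(J) = 2*J*(49 + J) (h(J) = (J + 49)*(2*J) = (49 + J)*(2*J) = 2*J*(49 + J))
A(t, w) = w² - 4*t (A(t, w) = -4*t + w² = w² - 4*t)
Q = -22676 (Q = 2*(-12)*(49 - 12) - ((-148)² - 4*(5 + 4*6)) = 2*(-12)*37 - (21904 - 4*(5 + 24)) = -888 - (21904 - 4*29) = -888 - (21904 - 116) = -888 - 1*21788 = -888 - 21788 = -22676)
Q - 33355 = -22676 - 33355 = -56031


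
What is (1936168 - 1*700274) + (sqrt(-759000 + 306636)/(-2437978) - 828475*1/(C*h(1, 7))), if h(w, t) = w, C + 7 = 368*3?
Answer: 1354947243/1097 - I*sqrt(113091)/1218989 ≈ 1.2351e+6 - 0.00027588*I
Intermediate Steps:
C = 1097 (C = -7 + 368*3 = -7 + 1104 = 1097)
(1936168 - 1*700274) + (sqrt(-759000 + 306636)/(-2437978) - 828475*1/(C*h(1, 7))) = (1936168 - 1*700274) + (sqrt(-759000 + 306636)/(-2437978) - 828475/(1097*1)) = (1936168 - 700274) + (sqrt(-452364)*(-1/2437978) - 828475/1097) = 1235894 + ((2*I*sqrt(113091))*(-1/2437978) - 828475*1/1097) = 1235894 + (-I*sqrt(113091)/1218989 - 828475/1097) = 1235894 + (-828475/1097 - I*sqrt(113091)/1218989) = 1354947243/1097 - I*sqrt(113091)/1218989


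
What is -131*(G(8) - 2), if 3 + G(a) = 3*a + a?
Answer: -3537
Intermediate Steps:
G(a) = -3 + 4*a (G(a) = -3 + (3*a + a) = -3 + 4*a)
-131*(G(8) - 2) = -131*((-3 + 4*8) - 2) = -131*((-3 + 32) - 2) = -131*(29 - 2) = -131*27 = -3537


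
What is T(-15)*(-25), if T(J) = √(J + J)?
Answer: -25*I*√30 ≈ -136.93*I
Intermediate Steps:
T(J) = √2*√J (T(J) = √(2*J) = √2*√J)
T(-15)*(-25) = (√2*√(-15))*(-25) = (√2*(I*√15))*(-25) = (I*√30)*(-25) = -25*I*√30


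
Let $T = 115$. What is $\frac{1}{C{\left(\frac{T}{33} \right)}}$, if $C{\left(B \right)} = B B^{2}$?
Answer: $\frac{35937}{1520875} \approx 0.023629$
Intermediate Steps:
$C{\left(B \right)} = B^{3}$
$\frac{1}{C{\left(\frac{T}{33} \right)}} = \frac{1}{\left(\frac{115}{33}\right)^{3}} = \frac{1}{\frac{1520875}{35937}} = \frac{35937}{1520875}$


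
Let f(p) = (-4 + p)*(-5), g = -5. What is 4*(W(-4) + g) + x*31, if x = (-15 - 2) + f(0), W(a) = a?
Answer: 57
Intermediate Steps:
f(p) = 20 - 5*p
x = 3 (x = (-15 - 2) + (20 - 5*0) = -17 + (20 + 0) = -17 + 20 = 3)
4*(W(-4) + g) + x*31 = 4*(-4 - 5) + 3*31 = 4*(-9) + 93 = -36 + 93 = 57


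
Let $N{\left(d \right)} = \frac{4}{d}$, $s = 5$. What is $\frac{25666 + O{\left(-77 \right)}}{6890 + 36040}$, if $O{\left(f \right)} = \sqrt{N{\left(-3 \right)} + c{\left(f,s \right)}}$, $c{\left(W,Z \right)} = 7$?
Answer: $\frac{12833}{21465} + \frac{\sqrt{51}}{128790} \approx 0.59791$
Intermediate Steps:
$O{\left(f \right)} = \frac{\sqrt{51}}{3}$ ($O{\left(f \right)} = \sqrt{\frac{4}{-3} + 7} = \sqrt{4 \left(- \frac{1}{3}\right) + 7} = \sqrt{- \frac{4}{3} + 7} = \sqrt{\frac{17}{3}} = \frac{\sqrt{51}}{3}$)
$\frac{25666 + O{\left(-77 \right)}}{6890 + 36040} = \frac{25666 + \frac{\sqrt{51}}{3}}{6890 + 36040} = \frac{25666 + \frac{\sqrt{51}}{3}}{42930} = \left(25666 + \frac{\sqrt{51}}{3}\right) \frac{1}{42930} = \frac{12833}{21465} + \frac{\sqrt{51}}{128790}$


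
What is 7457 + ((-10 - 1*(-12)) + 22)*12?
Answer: 7745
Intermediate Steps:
7457 + ((-10 - 1*(-12)) + 22)*12 = 7457 + ((-10 + 12) + 22)*12 = 7457 + (2 + 22)*12 = 7457 + 24*12 = 7457 + 288 = 7745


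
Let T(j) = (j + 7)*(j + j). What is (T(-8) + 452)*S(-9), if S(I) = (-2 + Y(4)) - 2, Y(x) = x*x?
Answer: 5616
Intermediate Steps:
Y(x) = x²
T(j) = 2*j*(7 + j) (T(j) = (7 + j)*(2*j) = 2*j*(7 + j))
S(I) = 12 (S(I) = (-2 + 4²) - 2 = (-2 + 16) - 2 = 14 - 2 = 12)
(T(-8) + 452)*S(-9) = (2*(-8)*(7 - 8) + 452)*12 = (2*(-8)*(-1) + 452)*12 = (16 + 452)*12 = 468*12 = 5616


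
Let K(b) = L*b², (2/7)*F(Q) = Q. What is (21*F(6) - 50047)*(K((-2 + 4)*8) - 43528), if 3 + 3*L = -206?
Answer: 9131869328/3 ≈ 3.0440e+9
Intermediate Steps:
L = -209/3 (L = -1 + (⅓)*(-206) = -1 - 206/3 = -209/3 ≈ -69.667)
F(Q) = 7*Q/2
K(b) = -209*b²/3
(21*F(6) - 50047)*(K((-2 + 4)*8) - 43528) = (21*((7/2)*6) - 50047)*(-209*64*(-2 + 4)²/3 - 43528) = (21*21 - 50047)*(-209*(2*8)²/3 - 43528) = (441 - 50047)*(-209/3*16² - 43528) = -49606*(-209/3*256 - 43528) = -49606*(-53504/3 - 43528) = -49606*(-184088/3) = 9131869328/3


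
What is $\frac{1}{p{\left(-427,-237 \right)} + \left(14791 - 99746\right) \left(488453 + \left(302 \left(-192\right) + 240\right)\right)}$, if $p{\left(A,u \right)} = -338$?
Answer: $- \frac{1}{36590883433} \approx -2.7329 \cdot 10^{-11}$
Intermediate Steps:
$\frac{1}{p{\left(-427,-237 \right)} + \left(14791 - 99746\right) \left(488453 + \left(302 \left(-192\right) + 240\right)\right)} = \frac{1}{-338 + \left(14791 - 99746\right) \left(488453 + \left(302 \left(-192\right) + 240\right)\right)} = \frac{1}{-338 - 84955 \left(488453 + \left(-57984 + 240\right)\right)} = \frac{1}{-338 - 84955 \left(488453 - 57744\right)} = \frac{1}{-338 - 36590883095} = \frac{1}{-36590883433} = - \frac{1}{36590883433}$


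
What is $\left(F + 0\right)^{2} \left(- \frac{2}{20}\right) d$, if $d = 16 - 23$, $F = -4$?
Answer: $\frac{56}{5} \approx 11.2$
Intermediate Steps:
$d = -7$
$\left(F + 0\right)^{2} \left(- \frac{2}{20}\right) d = \left(-4 + 0\right)^{2} \left(- \frac{2}{20}\right) \left(-7\right) = \left(-4\right)^{2} \left(\left(-2\right) \frac{1}{20}\right) \left(-7\right) = 16 \left(- \frac{1}{10}\right) \left(-7\right) = \left(- \frac{8}{5}\right) \left(-7\right) = \frac{56}{5}$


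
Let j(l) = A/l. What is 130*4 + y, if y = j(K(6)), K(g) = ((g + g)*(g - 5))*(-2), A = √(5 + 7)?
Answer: 520 - √3/12 ≈ 519.86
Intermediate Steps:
A = 2*√3 (A = √12 = 2*√3 ≈ 3.4641)
K(g) = -4*g*(-5 + g) (K(g) = ((2*g)*(-5 + g))*(-2) = (2*g*(-5 + g))*(-2) = -4*g*(-5 + g))
j(l) = 2*√3/l (j(l) = (2*√3)/l = 2*√3/l)
y = -√3/12 (y = 2*√3/((4*6*(5 - 1*6))) = 2*√3/((4*6*(5 - 6))) = 2*√3/((4*6*(-1))) = 2*√3/(-24) = 2*√3*(-1/24) = -√3/12 ≈ -0.14434)
130*4 + y = 130*4 - √3/12 = 520 - √3/12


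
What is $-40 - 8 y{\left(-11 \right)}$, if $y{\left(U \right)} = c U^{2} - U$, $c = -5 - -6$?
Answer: $-1096$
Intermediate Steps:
$c = 1$ ($c = -5 + 6 = 1$)
$y{\left(U \right)} = U^{2} - U$ ($y{\left(U \right)} = 1 U^{2} - U = U^{2} - U$)
$-40 - 8 y{\left(-11 \right)} = -40 - 8 \left(- 11 \left(-1 - 11\right)\right) = -40 - 8 \left(\left(-11\right) \left(-12\right)\right) = -40 - 1056 = -1096$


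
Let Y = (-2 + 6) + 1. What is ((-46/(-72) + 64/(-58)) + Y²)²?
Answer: 656128225/1089936 ≈ 601.99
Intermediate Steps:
Y = 5 (Y = 4 + 1 = 5)
((-46/(-72) + 64/(-58)) + Y²)² = ((-46/(-72) + 64/(-58)) + 5²)² = ((-46*(-1/72) + 64*(-1/58)) + 25)² = ((23/36 - 32/29) + 25)² = (-485/1044 + 25)² = (25615/1044)² = 656128225/1089936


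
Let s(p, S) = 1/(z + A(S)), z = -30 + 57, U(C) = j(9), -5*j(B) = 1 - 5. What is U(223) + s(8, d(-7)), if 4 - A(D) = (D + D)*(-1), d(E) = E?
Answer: 73/85 ≈ 0.85882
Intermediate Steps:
j(B) = ⅘ (j(B) = -(1 - 5)/5 = -⅕*(-4) = ⅘)
U(C) = ⅘
z = 27
A(D) = 4 + 2*D (A(D) = 4 - (D + D)*(-1) = 4 - 2*D*(-1) = 4 - (-2)*D = 4 + 2*D)
s(p, S) = 1/(31 + 2*S) (s(p, S) = 1/(27 + (4 + 2*S)) = 1/(31 + 2*S))
U(223) + s(8, d(-7)) = ⅘ + 1/(31 + 2*(-7)) = ⅘ + 1/(31 - 14) = ⅘ + 1/17 = 73/85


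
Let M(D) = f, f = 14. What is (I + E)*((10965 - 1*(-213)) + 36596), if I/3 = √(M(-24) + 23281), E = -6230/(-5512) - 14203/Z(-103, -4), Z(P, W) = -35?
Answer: 133946328613/6890 + 143322*√23295 ≈ 4.1316e+7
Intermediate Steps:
M(D) = 14
E = 5607499/13780 (E = -6230/(-5512) - 14203/(-35) = -6230*(-1/5512) - 14203*(-1/35) = 3115/2756 + 2029/5 = 5607499/13780 ≈ 406.93)
I = 3*√23295 (I = 3*√(14 + 23281) = 3*√23295 ≈ 457.88)
(I + E)*((10965 - 1*(-213)) + 36596) = (3*√23295 + 5607499/13780)*((10965 - 1*(-213)) + 36596) = (5607499/13780 + 3*√23295)*((10965 + 213) + 36596) = (5607499/13780 + 3*√23295)*(11178 + 36596) = (5607499/13780 + 3*√23295)*47774 = 133946328613/6890 + 143322*√23295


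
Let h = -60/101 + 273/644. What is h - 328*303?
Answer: -923477709/9292 ≈ -99384.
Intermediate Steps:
h = -1581/9292 (h = -60*1/101 + 273*(1/644) = -60/101 + 39/92 = -1581/9292 ≈ -0.17015)
h - 328*303 = -1581/9292 - 328*303 = -1581/9292 - 99384 = -923477709/9292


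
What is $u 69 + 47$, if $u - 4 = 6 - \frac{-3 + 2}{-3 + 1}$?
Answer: $\frac{1405}{2} \approx 702.5$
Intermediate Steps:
$u = \frac{19}{2}$ ($u = 4 + \left(6 - \frac{-3 + 2}{-3 + 1}\right) = 4 + \left(6 - - \frac{1}{-2}\right) = 4 + \left(6 - \left(-1\right) \left(- \frac{1}{2}\right)\right) = 4 + \left(6 - \frac{1}{2}\right) = 4 + \frac{11}{2} = \frac{19}{2} \approx 9.5$)
$u 69 + 47 = \frac{19}{2} \cdot 69 + 47 = \frac{1311}{2} + 47 = \frac{1405}{2}$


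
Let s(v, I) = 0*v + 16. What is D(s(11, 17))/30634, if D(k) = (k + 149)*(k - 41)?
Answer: -4125/30634 ≈ -0.13465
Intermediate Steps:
s(v, I) = 16 (s(v, I) = 0 + 16 = 16)
D(k) = (-41 + k)*(149 + k) (D(k) = (149 + k)*(-41 + k) = (-41 + k)*(149 + k))
D(s(11, 17))/30634 = (-6109 + 16² + 108*16)/30634 = (-6109 + 256 + 1728)*(1/30634) = -4125*1/30634 = -4125/30634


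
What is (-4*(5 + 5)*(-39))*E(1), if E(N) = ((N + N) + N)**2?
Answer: 14040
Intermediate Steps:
E(N) = 9*N**2 (E(N) = (2*N + N)**2 = (3*N)**2 = 9*N**2)
(-4*(5 + 5)*(-39))*E(1) = (-4*(5 + 5)*(-39))*(9*1**2) = (-4*10*(-39))*(9*1) = -40*(-39)*9 = 1560*9 = 14040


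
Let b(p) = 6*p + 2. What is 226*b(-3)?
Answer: -3616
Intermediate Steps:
b(p) = 2 + 6*p
226*b(-3) = 226*(2 + 6*(-3)) = 226*(2 - 18) = 226*(-16) = -3616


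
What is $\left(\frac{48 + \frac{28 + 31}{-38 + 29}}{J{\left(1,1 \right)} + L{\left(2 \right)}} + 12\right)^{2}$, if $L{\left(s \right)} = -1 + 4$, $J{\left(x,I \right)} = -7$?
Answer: $\frac{3481}{1296} \approx 2.686$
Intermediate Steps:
$L{\left(s \right)} = 3$
$\left(\frac{48 + \frac{28 + 31}{-38 + 29}}{J{\left(1,1 \right)} + L{\left(2 \right)}} + 12\right)^{2} = \left(\frac{48 + \frac{28 + 31}{-38 + 29}}{-7 + 3} + 12\right)^{2} = \left(\frac{48 + \frac{59}{-9}}{-4} + 12\right)^{2} = \left(\left(48 + 59 \left(- \frac{1}{9}\right)\right) \left(- \frac{1}{4}\right) + 12\right)^{2} = \left(\left(48 - \frac{59}{9}\right) \left(- \frac{1}{4}\right) + 12\right)^{2} = \left(\frac{373}{9} \left(- \frac{1}{4}\right) + 12\right)^{2} = \left(- \frac{373}{36} + 12\right)^{2} = \left(\frac{59}{36}\right)^{2} = \frac{3481}{1296}$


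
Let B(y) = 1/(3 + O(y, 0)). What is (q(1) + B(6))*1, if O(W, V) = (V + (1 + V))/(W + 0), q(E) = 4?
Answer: 82/19 ≈ 4.3158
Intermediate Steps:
O(W, V) = (1 + 2*V)/W
B(y) = 1/(3 + 1/y) (B(y) = 1/(3 + (1 + 2*0)/y) = 1/(3 + (1 + 0)/y) = 1/(3 + 1/y))
(q(1) + B(6))*1 = (4 + 6/(1 + 3*6))*1 = (4 + 6/(1 + 18))*1 = (4 + 6/19)*1 = (82/19)*1 = 82/19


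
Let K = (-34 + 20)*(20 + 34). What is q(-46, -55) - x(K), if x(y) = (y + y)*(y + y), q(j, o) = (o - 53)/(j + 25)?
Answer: -16002972/7 ≈ -2.2861e+6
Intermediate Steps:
K = -756 (K = -14*54 = -756)
q(j, o) = (-53 + o)/(25 + j)
x(y) = 4*y² (x(y) = (2*y)*(2*y) = 4*y²)
q(-46, -55) - x(K) = (-53 - 55)/(25 - 46) - 4*(-756)² = -108/(-21) - 4*571536 = -1/21*(-108) - 1*2286144 = 36/7 - 2286144 = -16002972/7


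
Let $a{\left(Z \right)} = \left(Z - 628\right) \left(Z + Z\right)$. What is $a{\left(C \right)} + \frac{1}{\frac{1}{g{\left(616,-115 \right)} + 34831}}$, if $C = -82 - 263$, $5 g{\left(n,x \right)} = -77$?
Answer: $\frac{3530928}{5} \approx 7.0619 \cdot 10^{5}$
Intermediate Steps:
$g{\left(n,x \right)} = - \frac{77}{5}$ ($g{\left(n,x \right)} = \frac{1}{5} \left(-77\right) = - \frac{77}{5}$)
$C = -345$ ($C = -82 - 263 = -345$)
$a{\left(Z \right)} = 2 Z \left(-628 + Z\right)$ ($a{\left(Z \right)} = \left(-628 + Z\right) 2 Z = 2 Z \left(-628 + Z\right)$)
$a{\left(C \right)} + \frac{1}{\frac{1}{g{\left(616,-115 \right)} + 34831}} = 2 \left(-345\right) \left(-628 - 345\right) + \frac{1}{\frac{1}{- \frac{77}{5} + 34831}} = 2 \left(-345\right) \left(-973\right) + \frac{1}{\frac{1}{\frac{174078}{5}}} = 671370 + \frac{1}{\frac{5}{174078}} = 671370 + \frac{174078}{5} = \frac{3530928}{5}$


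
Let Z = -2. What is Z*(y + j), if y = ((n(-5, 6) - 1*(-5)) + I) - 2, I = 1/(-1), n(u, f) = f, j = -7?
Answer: -2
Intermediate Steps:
I = -1
y = 8 (y = ((6 - 1*(-5)) - 1) - 2 = ((6 + 5) - 1) - 2 = (11 - 1) - 2 = 10 - 2 = 8)
Z*(y + j) = -2*(8 - 7) = -2*1 = -2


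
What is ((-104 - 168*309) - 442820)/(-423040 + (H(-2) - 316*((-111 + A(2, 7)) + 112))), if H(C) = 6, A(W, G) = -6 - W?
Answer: 247418/210411 ≈ 1.1759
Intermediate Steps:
((-104 - 168*309) - 442820)/(-423040 + (H(-2) - 316*((-111 + A(2, 7)) + 112))) = ((-104 - 168*309) - 442820)/(-423040 + (6 - 316*((-111 + (-6 - 1*2)) + 112))) = ((-104 - 51912) - 442820)/(-423040 + (6 - 316*((-111 + (-6 - 2)) + 112))) = (-52016 - 442820)/(-423040 + (6 - 316*((-111 - 8) + 112))) = -494836/(-423040 + (6 - 316*(-119 + 112))) = -494836/(-423040 + (6 - 316*(-7))) = -494836/(-423040 + (6 + 2212)) = -494836/(-423040 + 2218) = -494836/(-420822) = -494836*(-1/420822) = 247418/210411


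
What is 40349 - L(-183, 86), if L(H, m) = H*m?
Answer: 56087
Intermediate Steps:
40349 - L(-183, 86) = 40349 - (-183)*86 = 40349 - 1*(-15738) = 40349 + 15738 = 56087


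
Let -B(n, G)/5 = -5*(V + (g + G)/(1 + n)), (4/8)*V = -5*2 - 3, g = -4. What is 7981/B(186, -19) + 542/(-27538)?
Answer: -20582598618/1681539125 ≈ -12.240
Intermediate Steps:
V = -26 (V = 2*(-5*2 - 3) = 2*(-10 - 3) = 2*(-13) = -26)
B(n, G) = -650 + 25*(-4 + G)/(1 + n) (B(n, G) = -(-25)*(-26 + (-4 + G)/(1 + n)) = -5*(130 - 5*(-4 + G)/(1 + n)) = -650 + 25*(-4 + G)/(1 + n))
7981/B(186, -19) + 542/(-27538) = 7981/((25*(-30 - 19 - 26*186)/(1 + 186))) + 542/(-27538) = 7981/((25*(-30 - 19 - 4836)/187)) + 542*(-1/27538) = 7981/((25*(1/187)*(-4885))) - 271/13769 = 7981/(-122125/187) - 271/13769 = 7981*(-187/122125) - 271/13769 = -1492447/122125 - 271/13769 = -20582598618/1681539125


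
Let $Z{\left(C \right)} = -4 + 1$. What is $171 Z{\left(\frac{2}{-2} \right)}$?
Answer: $-513$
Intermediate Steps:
$Z{\left(C \right)} = -3$
$171 Z{\left(\frac{2}{-2} \right)} = 171 \left(-3\right) = -513$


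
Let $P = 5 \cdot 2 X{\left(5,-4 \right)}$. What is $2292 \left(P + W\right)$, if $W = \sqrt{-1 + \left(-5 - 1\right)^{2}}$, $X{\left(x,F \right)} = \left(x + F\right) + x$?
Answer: $137520 + 2292 \sqrt{35} \approx 1.5108 \cdot 10^{5}$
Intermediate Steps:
$X{\left(x,F \right)} = F + 2 x$ ($X{\left(x,F \right)} = \left(F + x\right) + x = F + 2 x$)
$W = \sqrt{35}$ ($W = \sqrt{-1 + \left(-6\right)^{2}} = \sqrt{-1 + 36} = \sqrt{35} \approx 5.9161$)
$P = 60$ ($P = 5 \cdot 2 \left(-4 + 2 \cdot 5\right) = 10 \left(-4 + 10\right) = 10 \cdot 6 = 60$)
$2292 \left(P + W\right) = 2292 \left(60 + \sqrt{35}\right) = 137520 + 2292 \sqrt{35}$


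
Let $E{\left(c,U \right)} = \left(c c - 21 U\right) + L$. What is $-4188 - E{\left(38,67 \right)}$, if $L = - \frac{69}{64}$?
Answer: $- \frac{270331}{64} \approx -4223.9$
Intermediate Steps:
$L = - \frac{69}{64}$ ($L = \left(-69\right) \frac{1}{64} = - \frac{69}{64} \approx -1.0781$)
$E{\left(c,U \right)} = - \frac{69}{64} + c^{2} - 21 U$ ($E{\left(c,U \right)} = \left(c c - 21 U\right) - \frac{69}{64} = \left(c^{2} - 21 U\right) - \frac{69}{64} = - \frac{69}{64} + c^{2} - 21 U$)
$-4188 - E{\left(38,67 \right)} = -4188 - \left(- \frac{69}{64} + 38^{2} - 1407\right) = -4188 - \left(- \frac{69}{64} + 1444 - 1407\right) = -4188 - \frac{2299}{64} = - \frac{270331}{64}$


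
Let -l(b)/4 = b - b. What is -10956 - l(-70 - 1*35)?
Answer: -10956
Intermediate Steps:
l(b) = 0 (l(b) = -4*(b - b) = -4*0 = 0)
-10956 - l(-70 - 1*35) = -10956 - 1*0 = -10956 + 0 = -10956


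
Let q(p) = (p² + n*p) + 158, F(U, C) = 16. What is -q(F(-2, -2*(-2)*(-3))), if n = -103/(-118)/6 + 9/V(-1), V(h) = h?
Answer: -48202/177 ≈ -272.33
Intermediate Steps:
n = -6269/708 (n = -103/(-118)/6 + 9/(-1) = -103*(-1/118)*(⅙) + 9*(-1) = (103/118)*(⅙) - 9 = 103/708 - 9 = -6269/708 ≈ -8.8545)
q(p) = 158 + p² - 6269*p/708 (q(p) = (p² - 6269*p/708) + 158 = 158 + p² - 6269*p/708)
-q(F(-2, -2*(-2)*(-3))) = -(158 + 16² - 6269/708*16) = -(158 + 256 - 25076/177) = -1*48202/177 = -48202/177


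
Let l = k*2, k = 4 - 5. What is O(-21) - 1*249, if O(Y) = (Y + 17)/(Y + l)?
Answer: -5723/23 ≈ -248.83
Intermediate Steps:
k = -1
l = -2 (l = -1*2 = -2)
O(Y) = (17 + Y)/(-2 + Y) (O(Y) = (Y + 17)/(Y - 2) = (17 + Y)/(-2 + Y))
O(-21) - 1*249 = (17 - 21)/(-2 - 21) - 1*249 = -4/(-23) - 249 = -1/23*(-4) - 249 = 4/23 - 249 = -5723/23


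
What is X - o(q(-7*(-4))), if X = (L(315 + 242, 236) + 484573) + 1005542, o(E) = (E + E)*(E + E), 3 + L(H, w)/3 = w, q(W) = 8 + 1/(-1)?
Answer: 1490618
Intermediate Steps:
q(W) = 7 (q(W) = 8 - 1 = 7)
L(H, w) = -9 + 3*w
o(E) = 4*E² (o(E) = (2*E)*(2*E) = 4*E²)
X = 1490814 (X = ((-9 + 3*236) + 484573) + 1005542 = ((-9 + 708) + 484573) + 1005542 = (699 + 484573) + 1005542 = 485272 + 1005542 = 1490814)
X - o(q(-7*(-4))) = 1490814 - 4*7² = 1490814 - 4*49 = 1490814 - 1*196 = 1490814 - 196 = 1490618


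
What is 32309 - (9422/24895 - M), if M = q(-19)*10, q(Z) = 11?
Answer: 807061583/24895 ≈ 32419.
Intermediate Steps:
M = 110 (M = 11*10 = 110)
32309 - (9422/24895 - M) = 32309 - (9422/24895 - 1*110) = 32309 - (9422*(1/24895) - 110) = 32309 - (9422/24895 - 110) = 32309 - 1*(-2729028/24895) = 32309 + 2729028/24895 = 807061583/24895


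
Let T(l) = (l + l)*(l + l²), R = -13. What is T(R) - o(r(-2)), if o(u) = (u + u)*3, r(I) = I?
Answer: -4044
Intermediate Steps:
T(l) = 2*l*(l + l²) (T(l) = (2*l)*(l + l²) = 2*l*(l + l²))
o(u) = 6*u (o(u) = (2*u)*3 = 6*u)
T(R) - o(r(-2)) = 2*(-13)²*(1 - 13) - 6*(-2) = 2*169*(-12) - 1*(-12) = -4056 + 12 = -4044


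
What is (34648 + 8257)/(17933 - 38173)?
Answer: -8581/4048 ≈ -2.1198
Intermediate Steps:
(34648 + 8257)/(17933 - 38173) = 42905/(-20240) = 42905*(-1/20240) = -8581/4048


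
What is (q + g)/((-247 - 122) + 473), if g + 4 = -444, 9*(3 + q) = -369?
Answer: -123/26 ≈ -4.7308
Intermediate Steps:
q = -44 (q = -3 + (⅑)*(-369) = -3 - 41 = -44)
g = -448 (g = -4 - 444 = -448)
(q + g)/((-247 - 122) + 473) = (-44 - 448)/((-247 - 122) + 473) = -492/(-369 + 473) = -492/104 = -492*1/104 = -123/26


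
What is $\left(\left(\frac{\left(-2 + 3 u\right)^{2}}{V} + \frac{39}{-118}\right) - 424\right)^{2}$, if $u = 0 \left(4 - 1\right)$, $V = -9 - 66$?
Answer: $\frac{14106011105209}{78322500} \approx 1.801 \cdot 10^{5}$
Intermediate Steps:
$V = -75$
$u = 0$ ($u = 0 \cdot 3 = 0$)
$\left(\left(\frac{\left(-2 + 3 u\right)^{2}}{V} + \frac{39}{-118}\right) - 424\right)^{2} = \left(\left(\frac{\left(-2 + 3 \cdot 0\right)^{2}}{-75} + \frac{39}{-118}\right) - 424\right)^{2} = \left(\left(\left(-2 + 0\right)^{2} \left(- \frac{1}{75}\right) + 39 \left(- \frac{1}{118}\right)\right) - 424\right)^{2} = \left(\left(\left(-2\right)^{2} \left(- \frac{1}{75}\right) - \frac{39}{118}\right) - 424\right)^{2} = \left(\left(4 \left(- \frac{1}{75}\right) - \frac{39}{118}\right) - 424\right)^{2} = \left(\left(- \frac{4}{75} - \frac{39}{118}\right) - 424\right)^{2} = \left(- \frac{3397}{8850} - 424\right)^{2} = \left(- \frac{3755797}{8850}\right)^{2} = \frac{14106011105209}{78322500}$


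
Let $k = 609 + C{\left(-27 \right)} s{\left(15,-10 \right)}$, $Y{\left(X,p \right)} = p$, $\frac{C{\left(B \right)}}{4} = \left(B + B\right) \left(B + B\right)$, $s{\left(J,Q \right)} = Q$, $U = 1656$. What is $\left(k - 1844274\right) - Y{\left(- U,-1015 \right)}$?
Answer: $-1959290$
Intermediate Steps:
$C{\left(B \right)} = 16 B^{2}$ ($C{\left(B \right)} = 4 \left(B + B\right) \left(B + B\right) = 4 \cdot 2 B 2 B = 4 \cdot 4 B^{2} = 16 B^{2}$)
$k = -116031$ ($k = 609 + 16 \left(-27\right)^{2} \left(-10\right) = 609 + 16 \cdot 729 \left(-10\right) = 609 + 11664 \left(-10\right) = 609 - 116640 = -116031$)
$\left(k - 1844274\right) - Y{\left(- U,-1015 \right)} = \left(-116031 - 1844274\right) - -1015 = -1960305 + 1015 = -1959290$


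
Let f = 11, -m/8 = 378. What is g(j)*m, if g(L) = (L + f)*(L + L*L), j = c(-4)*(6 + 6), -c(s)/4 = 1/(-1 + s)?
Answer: -792384768/125 ≈ -6.3391e+6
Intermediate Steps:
m = -3024 (m = -8*378 = -3024)
c(s) = -4/(-1 + s)
j = 48/5 (j = (-4/(-1 - 4))*(6 + 6) = -4/(-5)*12 = -4*(-1/5)*12 = (4/5)*12 = 48/5 ≈ 9.6000)
g(L) = (11 + L)*(L + L**2) (g(L) = (L + 11)*(L + L*L) = (11 + L)*(L + L**2))
g(j)*m = (48*(11 + (48/5)**2 + 12*(48/5))/5)*(-3024) = (48*(11 + 2304/25 + 576/5)/5)*(-3024) = ((48/5)*(5459/25))*(-3024) = (262032/125)*(-3024) = -792384768/125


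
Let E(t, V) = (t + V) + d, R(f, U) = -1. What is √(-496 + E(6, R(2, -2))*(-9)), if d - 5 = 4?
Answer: I*√622 ≈ 24.94*I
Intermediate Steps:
d = 9 (d = 5 + 4 = 9)
E(t, V) = 9 + V + t (E(t, V) = (t + V) + 9 = (V + t) + 9 = 9 + V + t)
√(-496 + E(6, R(2, -2))*(-9)) = √(-496 + (9 - 1 + 6)*(-9)) = √(-496 + 14*(-9)) = √(-496 - 126) = √(-622) = I*√622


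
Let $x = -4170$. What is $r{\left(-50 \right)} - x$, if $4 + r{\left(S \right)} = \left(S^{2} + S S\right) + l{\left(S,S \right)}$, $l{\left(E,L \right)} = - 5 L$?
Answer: $9416$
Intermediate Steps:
$r{\left(S \right)} = -4 - 5 S + 2 S^{2}$ ($r{\left(S \right)} = -4 - \left(- S^{2} + 5 S - S S\right) = -4 - \left(- 2 S^{2} + 5 S\right) = -4 + \left(2 S^{2} - 5 S\right) = -4 + \left(- 5 S + 2 S^{2}\right) = -4 - 5 S + 2 S^{2}$)
$r{\left(-50 \right)} - x = \left(-4 - -250 + 2 \left(-50\right)^{2}\right) - -4170 = \left(-4 + 250 + 2 \cdot 2500\right) + 4170 = \left(-4 + 250 + 5000\right) + 4170 = 5246 + 4170 = 9416$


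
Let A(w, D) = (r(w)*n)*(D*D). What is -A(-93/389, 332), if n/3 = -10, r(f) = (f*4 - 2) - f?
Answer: -3495203040/389 ≈ -8.9851e+6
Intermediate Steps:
r(f) = -2 + 3*f (r(f) = (4*f - 2) - f = (-2 + 4*f) - f = -2 + 3*f)
n = -30 (n = 3*(-10) = -30)
A(w, D) = D²*(60 - 90*w) (A(w, D) = ((-2 + 3*w)*(-30))*(D*D) = (60 - 90*w)*D² = D²*(60 - 90*w))
-A(-93/389, 332) = -332²*(60 - (-8370)/389) = -110224*(60 - (-8370)/389) = -110224*(60 - 90*(-93/389)) = -110224*(60 + 8370/389) = -110224*31710/389 = -1*3495203040/389 = -3495203040/389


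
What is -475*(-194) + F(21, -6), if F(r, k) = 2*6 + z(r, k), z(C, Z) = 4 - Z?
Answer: 92172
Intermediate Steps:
F(r, k) = 16 - k (F(r, k) = 2*6 + (4 - k) = 12 + (4 - k) = 16 - k)
-475*(-194) + F(21, -6) = -475*(-194) + (16 - 1*(-6)) = 92150 + (16 + 6) = 92150 + 22 = 92172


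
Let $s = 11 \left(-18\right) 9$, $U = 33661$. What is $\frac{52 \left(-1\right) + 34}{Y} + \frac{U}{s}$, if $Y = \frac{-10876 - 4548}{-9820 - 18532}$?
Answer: $- \frac{22321969}{429462} \approx -51.977$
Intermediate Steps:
$s = -1782$ ($s = \left(-198\right) 9 = -1782$)
$Y = \frac{241}{443}$ ($Y = - \frac{15424}{-28352} = \left(-15424\right) \left(- \frac{1}{28352}\right) = \frac{241}{443} \approx 0.54402$)
$\frac{52 \left(-1\right) + 34}{Y} + \frac{U}{s} = \frac{52 \left(-1\right) + 34}{\frac{241}{443}} + \frac{33661}{-1782} = \left(-52 + 34\right) \frac{443}{241} + 33661 \left(- \frac{1}{1782}\right) = \left(-18\right) \frac{443}{241} - \frac{33661}{1782} = - \frac{7974}{241} - \frac{33661}{1782} = - \frac{22321969}{429462}$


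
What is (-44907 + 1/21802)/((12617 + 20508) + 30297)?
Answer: -979062413/1382726444 ≈ -0.70807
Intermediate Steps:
(-44907 + 1/21802)/((12617 + 20508) + 30297) = (-44907 + 1/21802)/(33125 + 30297) = -979062413/21802/63422 = -979062413/21802*1/63422 = -979062413/1382726444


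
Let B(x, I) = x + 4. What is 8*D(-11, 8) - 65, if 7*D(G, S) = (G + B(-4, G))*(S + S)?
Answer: -1863/7 ≈ -266.14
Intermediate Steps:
B(x, I) = 4 + x
D(G, S) = 2*G*S/7 (D(G, S) = ((G + (4 - 4))*(S + S))/7 = ((G + 0)*(2*S))/7 = (G*(2*S))/7 = (2*G*S)/7 = 2*G*S/7)
8*D(-11, 8) - 65 = 8*((2/7)*(-11)*8) - 65 = 8*(-176/7) - 65 = -1408/7 - 65 = -1863/7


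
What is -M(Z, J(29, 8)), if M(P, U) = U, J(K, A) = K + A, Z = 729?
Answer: -37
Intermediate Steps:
J(K, A) = A + K
-M(Z, J(29, 8)) = -(8 + 29) = -1*37 = -37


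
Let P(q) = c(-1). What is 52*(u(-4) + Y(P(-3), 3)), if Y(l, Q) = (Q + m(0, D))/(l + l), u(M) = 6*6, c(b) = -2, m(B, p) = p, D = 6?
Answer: 1755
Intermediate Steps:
P(q) = -2
u(M) = 36
Y(l, Q) = (6 + Q)/(2*l) (Y(l, Q) = (Q + 6)/(l + l) = (6 + Q)/((2*l)) = (6 + Q)*(1/(2*l)) = (6 + Q)/(2*l))
52*(u(-4) + Y(P(-3), 3)) = 52*(36 + (½)*(6 + 3)/(-2)) = 52*(36 + (½)*(-½)*9) = 52*(36 - 9/4) = 52*(135/4) = 1755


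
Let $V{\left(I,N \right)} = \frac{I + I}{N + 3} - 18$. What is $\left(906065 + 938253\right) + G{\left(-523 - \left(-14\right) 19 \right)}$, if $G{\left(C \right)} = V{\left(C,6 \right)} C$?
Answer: $\frac{16772594}{9} \approx 1.8636 \cdot 10^{6}$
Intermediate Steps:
$V{\left(I,N \right)} = -18 + \frac{2 I}{3 + N}$ ($V{\left(I,N \right)} = \frac{2 I}{3 + N} - 18 = -18 + \frac{2 I}{3 + N}$)
$G{\left(C \right)} = C \left(-18 + \frac{2 C}{9}\right)$ ($G{\left(C \right)} = \frac{2 \left(-27 + C - 54\right)}{3 + 6} C = \frac{2 \left(-27 + C - 54\right)}{9} C = 2 \cdot \frac{1}{9} \left(-81 + C\right) C = \left(-18 + \frac{2 C}{9}\right) C = C \left(-18 + \frac{2 C}{9}\right)$)
$\left(906065 + 938253\right) + G{\left(-523 - \left(-14\right) 19 \right)} = \left(906065 + 938253\right) + \frac{2 \left(-523 - \left(-14\right) 19\right) \left(-81 - \left(523 - 266\right)\right)}{9} = 1844318 + \frac{2 \left(-523 - -266\right) \left(-81 - 257\right)}{9} = 1844318 + \frac{2 \left(-523 + 266\right) \left(-81 + \left(-523 + 266\right)\right)}{9} = 1844318 + \frac{2}{9} \left(-257\right) \left(-81 - 257\right) = 1844318 + \frac{2}{9} \left(-257\right) \left(-338\right) = 1844318 + \frac{173732}{9} = \frac{16772594}{9}$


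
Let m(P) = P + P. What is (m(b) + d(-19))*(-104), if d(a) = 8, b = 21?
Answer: -5200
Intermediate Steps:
m(P) = 2*P
(m(b) + d(-19))*(-104) = (2*21 + 8)*(-104) = (42 + 8)*(-104) = 50*(-104) = -5200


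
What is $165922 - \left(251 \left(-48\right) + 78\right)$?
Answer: $177892$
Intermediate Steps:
$165922 - \left(251 \left(-48\right) + 78\right) = 165922 - \left(-12048 + 78\right) = 165922 - -11970 = 165922 + 11970 = 177892$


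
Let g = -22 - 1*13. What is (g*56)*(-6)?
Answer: 11760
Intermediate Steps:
g = -35 (g = -22 - 13 = -35)
(g*56)*(-6) = -35*56*(-6) = -1960*(-6) = 11760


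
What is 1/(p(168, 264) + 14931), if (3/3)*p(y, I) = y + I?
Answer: 1/15363 ≈ 6.5091e-5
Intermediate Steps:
p(y, I) = I + y (p(y, I) = y + I = I + y)
1/(p(168, 264) + 14931) = 1/((264 + 168) + 14931) = 1/(432 + 14931) = 1/15363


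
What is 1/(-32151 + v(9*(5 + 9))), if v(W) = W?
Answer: -1/32025 ≈ -3.1226e-5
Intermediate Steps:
1/(-32151 + v(9*(5 + 9))) = 1/(-32151 + 9*(5 + 9)) = 1/(-32151 + 9*14) = 1/(-32151 + 126) = 1/(-32025) = -1/32025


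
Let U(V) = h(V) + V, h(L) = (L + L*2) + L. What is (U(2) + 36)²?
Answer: 2116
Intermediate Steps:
h(L) = 4*L (h(L) = (L + 2*L) + L = 3*L + L = 4*L)
U(V) = 5*V (U(V) = 4*V + V = 5*V)
(U(2) + 36)² = (5*2 + 36)² = (10 + 36)² = 46² = 2116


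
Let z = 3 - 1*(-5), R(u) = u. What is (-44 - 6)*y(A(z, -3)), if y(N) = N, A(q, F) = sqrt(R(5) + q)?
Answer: -50*sqrt(13) ≈ -180.28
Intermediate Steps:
z = 8 (z = 3 + 5 = 8)
A(q, F) = sqrt(5 + q)
(-44 - 6)*y(A(z, -3)) = (-44 - 6)*sqrt(5 + 8) = -50*sqrt(13)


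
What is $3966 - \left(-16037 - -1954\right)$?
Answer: $18049$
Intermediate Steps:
$3966 - \left(-16037 - -1954\right) = 3966 - \left(-16037 + 1954\right) = 3966 - -14083 = 3966 + 14083 = 18049$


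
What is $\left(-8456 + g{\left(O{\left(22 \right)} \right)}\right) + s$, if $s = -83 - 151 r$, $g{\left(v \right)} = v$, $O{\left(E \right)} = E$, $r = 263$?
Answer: $-48230$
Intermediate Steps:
$s = -39796$ ($s = -83 - 39713 = -39796$)
$\left(-8456 + g{\left(O{\left(22 \right)} \right)}\right) + s = \left(-8456 + 22\right) - 39796 = -8434 - 39796 = -48230$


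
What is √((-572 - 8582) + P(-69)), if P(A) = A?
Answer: I*√9223 ≈ 96.036*I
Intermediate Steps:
√((-572 - 8582) + P(-69)) = √((-572 - 8582) - 69) = √(-9154 - 69) = √(-9223) = I*√9223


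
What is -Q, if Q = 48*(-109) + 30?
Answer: 5202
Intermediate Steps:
Q = -5202 (Q = -5232 + 30 = -5202)
-Q = -1*(-5202) = 5202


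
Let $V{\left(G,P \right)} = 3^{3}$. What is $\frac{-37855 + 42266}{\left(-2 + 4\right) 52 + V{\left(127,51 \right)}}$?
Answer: $\frac{4411}{131} \approx 33.672$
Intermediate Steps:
$V{\left(G,P \right)} = 27$
$\frac{-37855 + 42266}{\left(-2 + 4\right) 52 + V{\left(127,51 \right)}} = \frac{-37855 + 42266}{\left(-2 + 4\right) 52 + 27} = \frac{4411}{2 \cdot 52 + 27} = \frac{4411}{104 + 27} = \frac{4411}{131}$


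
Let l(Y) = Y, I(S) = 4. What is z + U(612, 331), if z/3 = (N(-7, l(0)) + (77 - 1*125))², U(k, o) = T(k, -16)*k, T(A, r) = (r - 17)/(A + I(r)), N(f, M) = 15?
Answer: 45279/14 ≈ 3234.2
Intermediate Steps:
T(A, r) = (-17 + r)/(4 + A) (T(A, r) = (r - 17)/(A + 4) = (-17 + r)/(4 + A))
U(k, o) = -33*k/(4 + k) (U(k, o) = ((-17 - 16)/(4 + k))*k = (-33/(4 + k))*k = -33*k/(4 + k))
z = 3267 (z = 3*(15 + (77 - 1*125))² = 3*(15 + (77 - 125))² = 3*(15 - 48)² = 3*(-33)² = 3*1089 = 3267)
z + U(612, 331) = 3267 - 33*612/(4 + 612) = 3267 - 33*612/616 = 3267 - 33*612*1/616 = 3267 - 459/14 = 45279/14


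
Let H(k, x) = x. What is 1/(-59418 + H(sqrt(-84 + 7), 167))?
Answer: -1/59251 ≈ -1.6877e-5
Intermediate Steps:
1/(-59418 + H(sqrt(-84 + 7), 167)) = 1/(-59418 + 167) = 1/(-59251) = -1/59251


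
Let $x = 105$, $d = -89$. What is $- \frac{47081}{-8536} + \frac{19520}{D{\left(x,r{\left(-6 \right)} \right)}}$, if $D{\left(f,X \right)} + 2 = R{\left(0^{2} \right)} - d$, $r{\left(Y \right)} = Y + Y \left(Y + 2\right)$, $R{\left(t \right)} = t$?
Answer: $\frac{170718767}{742632} \approx 229.88$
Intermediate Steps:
$r{\left(Y \right)} = Y + Y \left(2 + Y\right)$
$D{\left(f,X \right)} = 87$ ($D{\left(f,X \right)} = -2 + \left(0^{2} - -89\right) = -2 + \left(0 + 89\right) = -2 + 89 = 87$)
$- \frac{47081}{-8536} + \frac{19520}{D{\left(x,r{\left(-6 \right)} \right)}} = - \frac{47081}{-8536} + \frac{19520}{87} = \left(-47081\right) \left(- \frac{1}{8536}\right) + 19520 \cdot \frac{1}{87} = \frac{47081}{8536} + \frac{19520}{87} = \frac{170718767}{742632}$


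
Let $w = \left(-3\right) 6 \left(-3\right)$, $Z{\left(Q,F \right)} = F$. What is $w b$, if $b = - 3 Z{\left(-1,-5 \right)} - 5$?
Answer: $540$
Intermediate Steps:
$b = 10$ ($b = \left(-3\right) \left(-5\right) - 5 = 15 - 5 = 10$)
$w = 54$ ($w = \left(-18\right) \left(-3\right) = 54$)
$w b = 54 \cdot 10 = 540$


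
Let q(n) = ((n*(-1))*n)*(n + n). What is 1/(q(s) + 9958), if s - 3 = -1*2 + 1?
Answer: 1/9942 ≈ 0.00010058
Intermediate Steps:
s = 2 (s = 3 + (-1*2 + 1) = 3 + (-2 + 1) = 3 - 1 = 2)
q(n) = -2*n³ (q(n) = ((-n)*n)*(2*n) = (-n²)*(2*n) = -2*n³)
1/(q(s) + 9958) = 1/(-2*2³ + 9958) = 1/(-2*8 + 9958) = 1/(-16 + 9958) = 1/9942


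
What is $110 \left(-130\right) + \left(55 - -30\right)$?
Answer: $-14215$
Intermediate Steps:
$110 \left(-130\right) + \left(55 - -30\right) = -14300 + \left(55 + 30\right) = -14300 + 85 = -14215$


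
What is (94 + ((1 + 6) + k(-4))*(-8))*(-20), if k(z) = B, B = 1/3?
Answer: -2120/3 ≈ -706.67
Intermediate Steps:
B = ⅓ (B = 1*(⅓) = ⅓ ≈ 0.33333)
k(z) = ⅓
(94 + ((1 + 6) + k(-4))*(-8))*(-20) = (94 + ((1 + 6) + ⅓)*(-8))*(-20) = (94 + (7 + ⅓)*(-8))*(-20) = (94 + (22/3)*(-8))*(-20) = (94 - 176/3)*(-20) = (106/3)*(-20) = -2120/3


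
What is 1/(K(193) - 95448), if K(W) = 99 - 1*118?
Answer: -1/95467 ≈ -1.0475e-5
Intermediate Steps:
K(W) = -19 (K(W) = 99 - 118 = -19)
1/(K(193) - 95448) = 1/(-19 - 95448) = 1/(-95467) = -1/95467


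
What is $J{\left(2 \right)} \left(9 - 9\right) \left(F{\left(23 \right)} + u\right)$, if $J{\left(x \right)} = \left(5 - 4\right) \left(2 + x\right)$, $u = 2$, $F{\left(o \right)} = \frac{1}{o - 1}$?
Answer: $0$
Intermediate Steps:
$F{\left(o \right)} = \frac{1}{-1 + o}$
$J{\left(x \right)} = 2 + x$ ($J{\left(x \right)} = 1 \left(2 + x\right) = 2 + x$)
$J{\left(2 \right)} \left(9 - 9\right) \left(F{\left(23 \right)} + u\right) = \left(2 + 2\right) \left(9 - 9\right) \left(\frac{1}{-1 + 23} + 2\right) = 4 \cdot 0 \left(\frac{1}{22} + 2\right) = 0 \left(\frac{1}{22} + 2\right) = 0 \cdot \frac{45}{22} = 0$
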